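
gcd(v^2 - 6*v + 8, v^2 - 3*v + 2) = v - 2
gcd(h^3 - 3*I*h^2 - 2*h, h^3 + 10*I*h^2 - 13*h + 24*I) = h - I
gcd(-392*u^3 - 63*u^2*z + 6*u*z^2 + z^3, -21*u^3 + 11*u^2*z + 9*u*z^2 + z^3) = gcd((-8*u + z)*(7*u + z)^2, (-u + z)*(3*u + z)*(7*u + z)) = 7*u + z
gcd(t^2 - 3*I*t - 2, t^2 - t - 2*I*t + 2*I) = t - 2*I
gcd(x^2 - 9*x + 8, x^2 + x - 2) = x - 1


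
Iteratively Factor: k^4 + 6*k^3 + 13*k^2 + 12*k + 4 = (k + 2)*(k^3 + 4*k^2 + 5*k + 2) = (k + 2)^2*(k^2 + 2*k + 1) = (k + 1)*(k + 2)^2*(k + 1)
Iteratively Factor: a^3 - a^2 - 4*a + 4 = (a + 2)*(a^2 - 3*a + 2) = (a - 1)*(a + 2)*(a - 2)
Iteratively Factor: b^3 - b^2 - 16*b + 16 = (b - 4)*(b^2 + 3*b - 4) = (b - 4)*(b - 1)*(b + 4)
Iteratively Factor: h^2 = (h)*(h)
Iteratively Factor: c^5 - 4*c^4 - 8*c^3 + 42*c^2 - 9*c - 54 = (c - 3)*(c^4 - c^3 - 11*c^2 + 9*c + 18) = (c - 3)*(c + 1)*(c^3 - 2*c^2 - 9*c + 18) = (c - 3)*(c + 1)*(c + 3)*(c^2 - 5*c + 6) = (c - 3)^2*(c + 1)*(c + 3)*(c - 2)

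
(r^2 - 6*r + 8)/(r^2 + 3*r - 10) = (r - 4)/(r + 5)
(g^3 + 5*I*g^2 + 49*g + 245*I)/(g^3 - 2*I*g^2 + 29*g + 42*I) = (g^2 + 12*I*g - 35)/(g^2 + 5*I*g - 6)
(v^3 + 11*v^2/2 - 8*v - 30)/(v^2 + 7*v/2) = (2*v^3 + 11*v^2 - 16*v - 60)/(v*(2*v + 7))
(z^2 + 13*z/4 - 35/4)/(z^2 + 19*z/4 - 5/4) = (4*z - 7)/(4*z - 1)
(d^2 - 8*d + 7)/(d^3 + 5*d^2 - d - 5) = (d - 7)/(d^2 + 6*d + 5)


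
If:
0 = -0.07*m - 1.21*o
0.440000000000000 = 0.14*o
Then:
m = -54.33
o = 3.14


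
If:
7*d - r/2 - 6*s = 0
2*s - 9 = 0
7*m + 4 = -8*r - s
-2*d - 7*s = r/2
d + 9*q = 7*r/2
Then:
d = -1/2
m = 137/2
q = -71/3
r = -61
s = 9/2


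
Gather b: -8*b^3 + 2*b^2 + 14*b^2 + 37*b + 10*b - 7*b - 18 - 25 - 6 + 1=-8*b^3 + 16*b^2 + 40*b - 48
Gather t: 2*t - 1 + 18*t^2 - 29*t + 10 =18*t^2 - 27*t + 9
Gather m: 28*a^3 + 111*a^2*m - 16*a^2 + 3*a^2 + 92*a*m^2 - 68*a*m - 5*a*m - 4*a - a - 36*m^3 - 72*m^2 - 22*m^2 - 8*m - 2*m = 28*a^3 - 13*a^2 - 5*a - 36*m^3 + m^2*(92*a - 94) + m*(111*a^2 - 73*a - 10)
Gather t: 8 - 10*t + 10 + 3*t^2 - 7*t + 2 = 3*t^2 - 17*t + 20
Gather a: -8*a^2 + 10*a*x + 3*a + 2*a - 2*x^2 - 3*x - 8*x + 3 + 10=-8*a^2 + a*(10*x + 5) - 2*x^2 - 11*x + 13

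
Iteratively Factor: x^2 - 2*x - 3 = (x + 1)*(x - 3)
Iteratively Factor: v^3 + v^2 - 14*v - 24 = (v + 3)*(v^2 - 2*v - 8) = (v - 4)*(v + 3)*(v + 2)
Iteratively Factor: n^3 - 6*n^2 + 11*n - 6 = (n - 2)*(n^2 - 4*n + 3) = (n - 2)*(n - 1)*(n - 3)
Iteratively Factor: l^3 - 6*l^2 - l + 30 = (l + 2)*(l^2 - 8*l + 15) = (l - 5)*(l + 2)*(l - 3)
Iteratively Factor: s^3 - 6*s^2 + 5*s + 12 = (s - 3)*(s^2 - 3*s - 4) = (s - 4)*(s - 3)*(s + 1)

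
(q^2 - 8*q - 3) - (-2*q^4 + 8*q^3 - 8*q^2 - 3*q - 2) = 2*q^4 - 8*q^3 + 9*q^2 - 5*q - 1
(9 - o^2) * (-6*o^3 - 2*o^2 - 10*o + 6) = 6*o^5 + 2*o^4 - 44*o^3 - 24*o^2 - 90*o + 54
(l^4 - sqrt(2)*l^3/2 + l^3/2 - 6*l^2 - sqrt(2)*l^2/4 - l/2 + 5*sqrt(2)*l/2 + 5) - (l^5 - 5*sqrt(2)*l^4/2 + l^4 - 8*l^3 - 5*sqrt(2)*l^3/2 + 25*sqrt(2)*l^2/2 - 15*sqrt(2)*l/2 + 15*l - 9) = -l^5 + 5*sqrt(2)*l^4/2 + 2*sqrt(2)*l^3 + 17*l^3/2 - 51*sqrt(2)*l^2/4 - 6*l^2 - 31*l/2 + 10*sqrt(2)*l + 14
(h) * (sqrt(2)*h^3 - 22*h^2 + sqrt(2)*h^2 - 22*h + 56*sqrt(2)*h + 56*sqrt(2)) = sqrt(2)*h^4 - 22*h^3 + sqrt(2)*h^3 - 22*h^2 + 56*sqrt(2)*h^2 + 56*sqrt(2)*h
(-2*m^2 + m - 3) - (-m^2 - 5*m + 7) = -m^2 + 6*m - 10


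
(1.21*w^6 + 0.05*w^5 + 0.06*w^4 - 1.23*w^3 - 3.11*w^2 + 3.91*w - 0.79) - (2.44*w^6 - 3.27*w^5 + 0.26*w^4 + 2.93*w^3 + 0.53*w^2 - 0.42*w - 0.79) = -1.23*w^6 + 3.32*w^5 - 0.2*w^4 - 4.16*w^3 - 3.64*w^2 + 4.33*w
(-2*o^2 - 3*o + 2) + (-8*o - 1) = -2*o^2 - 11*o + 1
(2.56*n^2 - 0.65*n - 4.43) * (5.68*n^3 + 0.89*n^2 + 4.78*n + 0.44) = 14.5408*n^5 - 1.4136*n^4 - 13.5041*n^3 - 5.9233*n^2 - 21.4614*n - 1.9492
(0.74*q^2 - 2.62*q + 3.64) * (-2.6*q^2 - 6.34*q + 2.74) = -1.924*q^4 + 2.1204*q^3 + 9.1744*q^2 - 30.2564*q + 9.9736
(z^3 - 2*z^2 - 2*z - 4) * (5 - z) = -z^4 + 7*z^3 - 8*z^2 - 6*z - 20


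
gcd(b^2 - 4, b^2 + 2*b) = b + 2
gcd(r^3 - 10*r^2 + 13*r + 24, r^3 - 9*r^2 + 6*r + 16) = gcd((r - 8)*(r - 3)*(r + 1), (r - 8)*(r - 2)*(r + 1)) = r^2 - 7*r - 8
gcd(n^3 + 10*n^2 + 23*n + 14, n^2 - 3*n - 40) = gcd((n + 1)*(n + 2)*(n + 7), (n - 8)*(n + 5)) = 1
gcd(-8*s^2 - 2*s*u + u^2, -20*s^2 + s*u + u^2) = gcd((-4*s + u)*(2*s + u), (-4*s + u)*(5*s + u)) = 4*s - u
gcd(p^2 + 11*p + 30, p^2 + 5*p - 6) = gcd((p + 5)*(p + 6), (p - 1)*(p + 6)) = p + 6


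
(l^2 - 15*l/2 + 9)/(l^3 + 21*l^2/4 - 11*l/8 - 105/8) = 4*(l - 6)/(4*l^2 + 27*l + 35)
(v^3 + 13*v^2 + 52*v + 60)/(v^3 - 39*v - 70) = (v + 6)/(v - 7)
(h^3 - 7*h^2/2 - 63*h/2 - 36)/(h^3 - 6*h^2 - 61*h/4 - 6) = 2*(h + 3)/(2*h + 1)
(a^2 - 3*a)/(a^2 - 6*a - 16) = a*(3 - a)/(-a^2 + 6*a + 16)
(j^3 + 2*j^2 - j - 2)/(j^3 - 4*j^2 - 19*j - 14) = (j - 1)/(j - 7)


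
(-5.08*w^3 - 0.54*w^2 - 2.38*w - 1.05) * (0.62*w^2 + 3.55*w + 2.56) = -3.1496*w^5 - 18.3688*w^4 - 16.3974*w^3 - 10.4824*w^2 - 9.8203*w - 2.688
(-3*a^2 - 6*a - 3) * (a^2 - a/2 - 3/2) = -3*a^4 - 9*a^3/2 + 9*a^2/2 + 21*a/2 + 9/2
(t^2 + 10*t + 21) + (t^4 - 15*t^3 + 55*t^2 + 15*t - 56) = t^4 - 15*t^3 + 56*t^2 + 25*t - 35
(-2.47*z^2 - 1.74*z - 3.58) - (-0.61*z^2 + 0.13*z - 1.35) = -1.86*z^2 - 1.87*z - 2.23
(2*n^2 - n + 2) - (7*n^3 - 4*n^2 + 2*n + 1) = -7*n^3 + 6*n^2 - 3*n + 1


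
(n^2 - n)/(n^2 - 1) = n/(n + 1)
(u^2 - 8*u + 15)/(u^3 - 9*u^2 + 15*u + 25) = (u - 3)/(u^2 - 4*u - 5)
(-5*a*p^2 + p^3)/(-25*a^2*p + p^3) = p/(5*a + p)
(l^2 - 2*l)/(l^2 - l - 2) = l/(l + 1)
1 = 1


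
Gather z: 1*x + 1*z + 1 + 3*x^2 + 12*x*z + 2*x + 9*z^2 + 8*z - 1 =3*x^2 + 3*x + 9*z^2 + z*(12*x + 9)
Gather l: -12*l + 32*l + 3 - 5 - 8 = 20*l - 10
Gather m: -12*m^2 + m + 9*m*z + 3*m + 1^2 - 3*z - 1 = -12*m^2 + m*(9*z + 4) - 3*z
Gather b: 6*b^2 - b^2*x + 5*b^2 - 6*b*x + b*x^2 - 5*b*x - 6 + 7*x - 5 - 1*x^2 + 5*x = b^2*(11 - x) + b*(x^2 - 11*x) - x^2 + 12*x - 11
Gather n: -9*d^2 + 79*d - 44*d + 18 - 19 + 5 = -9*d^2 + 35*d + 4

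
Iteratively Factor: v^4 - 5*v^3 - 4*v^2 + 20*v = (v)*(v^3 - 5*v^2 - 4*v + 20) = v*(v - 2)*(v^2 - 3*v - 10) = v*(v - 5)*(v - 2)*(v + 2)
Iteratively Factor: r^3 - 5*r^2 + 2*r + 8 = (r - 4)*(r^2 - r - 2) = (r - 4)*(r - 2)*(r + 1)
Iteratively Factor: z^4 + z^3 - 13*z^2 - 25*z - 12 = (z + 3)*(z^3 - 2*z^2 - 7*z - 4) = (z + 1)*(z + 3)*(z^2 - 3*z - 4) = (z + 1)^2*(z + 3)*(z - 4)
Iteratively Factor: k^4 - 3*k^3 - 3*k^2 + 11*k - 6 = (k - 3)*(k^3 - 3*k + 2) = (k - 3)*(k + 2)*(k^2 - 2*k + 1) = (k - 3)*(k - 1)*(k + 2)*(k - 1)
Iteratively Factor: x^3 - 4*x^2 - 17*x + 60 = (x - 3)*(x^2 - x - 20) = (x - 3)*(x + 4)*(x - 5)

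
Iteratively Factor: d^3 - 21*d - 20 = (d - 5)*(d^2 + 5*d + 4) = (d - 5)*(d + 4)*(d + 1)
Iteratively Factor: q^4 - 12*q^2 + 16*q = (q - 2)*(q^3 + 2*q^2 - 8*q) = (q - 2)*(q + 4)*(q^2 - 2*q) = (q - 2)^2*(q + 4)*(q)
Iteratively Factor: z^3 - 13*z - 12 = (z - 4)*(z^2 + 4*z + 3) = (z - 4)*(z + 3)*(z + 1)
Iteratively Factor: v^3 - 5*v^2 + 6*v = (v)*(v^2 - 5*v + 6) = v*(v - 2)*(v - 3)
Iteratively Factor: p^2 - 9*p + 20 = (p - 5)*(p - 4)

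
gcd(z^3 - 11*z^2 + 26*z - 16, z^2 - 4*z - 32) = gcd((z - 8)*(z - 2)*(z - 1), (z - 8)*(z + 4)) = z - 8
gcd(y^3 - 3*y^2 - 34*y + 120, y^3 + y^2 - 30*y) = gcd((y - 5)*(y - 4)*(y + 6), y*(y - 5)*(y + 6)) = y^2 + y - 30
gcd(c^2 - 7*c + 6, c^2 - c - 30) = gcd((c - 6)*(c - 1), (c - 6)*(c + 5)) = c - 6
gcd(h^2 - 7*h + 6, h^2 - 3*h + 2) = h - 1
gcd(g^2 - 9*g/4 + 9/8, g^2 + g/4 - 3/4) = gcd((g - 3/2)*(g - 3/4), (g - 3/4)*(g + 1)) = g - 3/4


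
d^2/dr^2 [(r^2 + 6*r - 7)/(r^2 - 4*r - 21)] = 4*(5*r^3 + 21*r^2 + 231*r - 161)/(r^6 - 12*r^5 - 15*r^4 + 440*r^3 + 315*r^2 - 5292*r - 9261)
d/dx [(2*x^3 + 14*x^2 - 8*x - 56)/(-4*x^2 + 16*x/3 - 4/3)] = 3*(-3*x^4 + 8*x^3 + 13*x^2 - 182*x + 116)/(2*(9*x^4 - 24*x^3 + 22*x^2 - 8*x + 1))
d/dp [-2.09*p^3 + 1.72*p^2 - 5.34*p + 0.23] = -6.27*p^2 + 3.44*p - 5.34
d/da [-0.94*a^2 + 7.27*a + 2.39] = 7.27 - 1.88*a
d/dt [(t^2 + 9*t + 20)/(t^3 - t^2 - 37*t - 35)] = (-t^2 - 8*t + 17)/(t^4 - 12*t^3 + 22*t^2 + 84*t + 49)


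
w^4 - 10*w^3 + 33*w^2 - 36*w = w*(w - 4)*(w - 3)^2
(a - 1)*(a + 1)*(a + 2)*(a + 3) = a^4 + 5*a^3 + 5*a^2 - 5*a - 6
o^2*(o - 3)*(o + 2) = o^4 - o^3 - 6*o^2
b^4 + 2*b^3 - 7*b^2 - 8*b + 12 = (b - 2)*(b - 1)*(b + 2)*(b + 3)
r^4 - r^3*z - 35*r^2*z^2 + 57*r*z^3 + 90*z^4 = (r - 5*z)*(r - 3*z)*(r + z)*(r + 6*z)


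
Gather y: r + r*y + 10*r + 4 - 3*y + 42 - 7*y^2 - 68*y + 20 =11*r - 7*y^2 + y*(r - 71) + 66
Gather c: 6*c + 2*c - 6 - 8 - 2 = 8*c - 16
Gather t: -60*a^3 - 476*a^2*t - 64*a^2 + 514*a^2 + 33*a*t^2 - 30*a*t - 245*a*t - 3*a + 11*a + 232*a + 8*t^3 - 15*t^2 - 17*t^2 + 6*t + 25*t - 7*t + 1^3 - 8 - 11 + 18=-60*a^3 + 450*a^2 + 240*a + 8*t^3 + t^2*(33*a - 32) + t*(-476*a^2 - 275*a + 24)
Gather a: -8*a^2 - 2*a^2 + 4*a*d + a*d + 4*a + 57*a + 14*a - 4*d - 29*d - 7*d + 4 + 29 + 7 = -10*a^2 + a*(5*d + 75) - 40*d + 40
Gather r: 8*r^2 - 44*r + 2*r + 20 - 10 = 8*r^2 - 42*r + 10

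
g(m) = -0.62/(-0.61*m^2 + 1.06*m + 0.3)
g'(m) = -0.62*(1.22*m - 1.06)/(-0.61*m^2 + 1.06*m + 0.3)^2 = (0.6572 - 0.7564*m)/(-0.61*m^2 + 1.06*m + 0.3)^2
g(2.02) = 12.96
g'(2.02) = -380.39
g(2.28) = 1.36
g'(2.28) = -5.17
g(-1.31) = 0.29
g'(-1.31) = 0.36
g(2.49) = 0.74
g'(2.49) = -1.73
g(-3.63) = 0.05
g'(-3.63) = 0.03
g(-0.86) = 0.58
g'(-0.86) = 1.16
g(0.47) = -0.93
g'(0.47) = 0.69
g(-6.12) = 0.02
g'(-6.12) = 0.01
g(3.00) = 0.31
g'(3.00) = -0.40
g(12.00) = 0.01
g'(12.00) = -0.00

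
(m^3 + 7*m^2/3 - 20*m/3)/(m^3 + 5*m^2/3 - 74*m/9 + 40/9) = 3*m/(3*m - 2)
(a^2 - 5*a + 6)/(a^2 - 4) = (a - 3)/(a + 2)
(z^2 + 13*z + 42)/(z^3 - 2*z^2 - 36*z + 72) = (z + 7)/(z^2 - 8*z + 12)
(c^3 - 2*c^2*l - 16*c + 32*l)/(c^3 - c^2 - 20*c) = (c^2 - 2*c*l - 4*c + 8*l)/(c*(c - 5))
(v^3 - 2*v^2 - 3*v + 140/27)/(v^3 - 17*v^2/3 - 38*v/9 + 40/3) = (v - 7/3)/(v - 6)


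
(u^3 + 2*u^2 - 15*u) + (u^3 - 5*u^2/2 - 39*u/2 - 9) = 2*u^3 - u^2/2 - 69*u/2 - 9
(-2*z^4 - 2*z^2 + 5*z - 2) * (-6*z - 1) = 12*z^5 + 2*z^4 + 12*z^3 - 28*z^2 + 7*z + 2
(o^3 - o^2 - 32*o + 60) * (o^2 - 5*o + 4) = o^5 - 6*o^4 - 23*o^3 + 216*o^2 - 428*o + 240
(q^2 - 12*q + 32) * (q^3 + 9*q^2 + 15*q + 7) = q^5 - 3*q^4 - 61*q^3 + 115*q^2 + 396*q + 224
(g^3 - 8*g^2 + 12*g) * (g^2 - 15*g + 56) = g^5 - 23*g^4 + 188*g^3 - 628*g^2 + 672*g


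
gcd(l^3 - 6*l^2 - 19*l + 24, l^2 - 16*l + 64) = l - 8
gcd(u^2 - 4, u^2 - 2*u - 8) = u + 2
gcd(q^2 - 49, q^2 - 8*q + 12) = 1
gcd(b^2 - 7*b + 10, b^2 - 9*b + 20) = b - 5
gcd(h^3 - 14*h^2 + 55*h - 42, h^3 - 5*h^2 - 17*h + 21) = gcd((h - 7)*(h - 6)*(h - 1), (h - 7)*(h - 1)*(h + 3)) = h^2 - 8*h + 7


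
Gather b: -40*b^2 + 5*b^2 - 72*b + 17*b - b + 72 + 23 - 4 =-35*b^2 - 56*b + 91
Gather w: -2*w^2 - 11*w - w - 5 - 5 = -2*w^2 - 12*w - 10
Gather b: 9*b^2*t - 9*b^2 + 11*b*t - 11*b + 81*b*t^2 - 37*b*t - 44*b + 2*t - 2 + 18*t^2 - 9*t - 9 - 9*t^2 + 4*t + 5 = b^2*(9*t - 9) + b*(81*t^2 - 26*t - 55) + 9*t^2 - 3*t - 6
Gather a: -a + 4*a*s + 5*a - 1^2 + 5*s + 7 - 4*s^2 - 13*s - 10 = a*(4*s + 4) - 4*s^2 - 8*s - 4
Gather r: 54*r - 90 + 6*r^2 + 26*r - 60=6*r^2 + 80*r - 150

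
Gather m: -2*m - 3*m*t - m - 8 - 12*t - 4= m*(-3*t - 3) - 12*t - 12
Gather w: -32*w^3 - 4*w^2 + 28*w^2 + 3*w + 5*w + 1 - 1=-32*w^3 + 24*w^2 + 8*w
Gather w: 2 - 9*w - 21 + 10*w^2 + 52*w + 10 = 10*w^2 + 43*w - 9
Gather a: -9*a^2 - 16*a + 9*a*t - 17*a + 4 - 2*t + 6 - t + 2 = -9*a^2 + a*(9*t - 33) - 3*t + 12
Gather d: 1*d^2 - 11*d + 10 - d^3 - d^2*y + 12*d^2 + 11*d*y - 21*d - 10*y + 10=-d^3 + d^2*(13 - y) + d*(11*y - 32) - 10*y + 20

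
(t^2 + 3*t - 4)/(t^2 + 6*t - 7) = (t + 4)/(t + 7)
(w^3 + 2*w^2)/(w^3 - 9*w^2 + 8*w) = w*(w + 2)/(w^2 - 9*w + 8)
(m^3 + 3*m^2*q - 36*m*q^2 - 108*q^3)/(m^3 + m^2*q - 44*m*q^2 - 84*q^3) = (-m^2 + 3*m*q + 18*q^2)/(-m^2 + 5*m*q + 14*q^2)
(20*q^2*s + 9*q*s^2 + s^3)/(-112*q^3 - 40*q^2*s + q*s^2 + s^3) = s*(-5*q - s)/(28*q^2 + 3*q*s - s^2)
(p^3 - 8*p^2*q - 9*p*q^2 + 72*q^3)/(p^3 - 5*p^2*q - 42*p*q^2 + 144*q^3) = (p + 3*q)/(p + 6*q)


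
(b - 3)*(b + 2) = b^2 - b - 6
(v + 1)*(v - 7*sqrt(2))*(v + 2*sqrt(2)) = v^3 - 5*sqrt(2)*v^2 + v^2 - 28*v - 5*sqrt(2)*v - 28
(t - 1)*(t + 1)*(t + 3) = t^3 + 3*t^2 - t - 3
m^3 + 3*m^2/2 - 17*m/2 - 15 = (m - 3)*(m + 2)*(m + 5/2)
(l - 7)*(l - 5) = l^2 - 12*l + 35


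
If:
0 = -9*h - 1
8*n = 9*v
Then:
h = -1/9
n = 9*v/8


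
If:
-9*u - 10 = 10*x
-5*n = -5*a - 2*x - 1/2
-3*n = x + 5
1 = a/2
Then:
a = 2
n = 1/22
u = 455/99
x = -113/22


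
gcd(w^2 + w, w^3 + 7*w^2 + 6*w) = w^2 + w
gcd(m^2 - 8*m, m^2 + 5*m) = m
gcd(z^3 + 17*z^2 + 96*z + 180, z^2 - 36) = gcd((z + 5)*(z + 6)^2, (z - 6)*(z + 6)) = z + 6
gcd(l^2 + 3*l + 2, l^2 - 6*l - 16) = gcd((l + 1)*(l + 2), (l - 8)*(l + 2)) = l + 2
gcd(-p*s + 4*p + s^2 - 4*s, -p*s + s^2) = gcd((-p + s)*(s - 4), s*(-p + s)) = p - s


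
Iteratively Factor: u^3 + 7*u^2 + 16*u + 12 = (u + 2)*(u^2 + 5*u + 6) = (u + 2)^2*(u + 3)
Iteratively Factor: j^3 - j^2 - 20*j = (j + 4)*(j^2 - 5*j) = j*(j + 4)*(j - 5)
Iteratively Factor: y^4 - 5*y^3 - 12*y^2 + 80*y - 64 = (y + 4)*(y^3 - 9*y^2 + 24*y - 16) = (y - 1)*(y + 4)*(y^2 - 8*y + 16) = (y - 4)*(y - 1)*(y + 4)*(y - 4)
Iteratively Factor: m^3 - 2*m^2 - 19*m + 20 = (m - 5)*(m^2 + 3*m - 4) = (m - 5)*(m - 1)*(m + 4)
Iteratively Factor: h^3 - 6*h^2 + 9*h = (h - 3)*(h^2 - 3*h) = (h - 3)^2*(h)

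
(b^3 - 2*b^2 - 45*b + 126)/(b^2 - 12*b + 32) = (b^3 - 2*b^2 - 45*b + 126)/(b^2 - 12*b + 32)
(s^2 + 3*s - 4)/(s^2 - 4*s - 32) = (s - 1)/(s - 8)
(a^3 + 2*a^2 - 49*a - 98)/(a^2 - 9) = (a^3 + 2*a^2 - 49*a - 98)/(a^2 - 9)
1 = 1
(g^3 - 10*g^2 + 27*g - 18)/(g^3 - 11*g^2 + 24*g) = (g^2 - 7*g + 6)/(g*(g - 8))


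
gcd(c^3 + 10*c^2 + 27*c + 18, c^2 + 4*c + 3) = c^2 + 4*c + 3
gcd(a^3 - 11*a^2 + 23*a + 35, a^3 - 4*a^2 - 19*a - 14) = a^2 - 6*a - 7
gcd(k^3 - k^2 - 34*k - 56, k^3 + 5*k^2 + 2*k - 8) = k^2 + 6*k + 8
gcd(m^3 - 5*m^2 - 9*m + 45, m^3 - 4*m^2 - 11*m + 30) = m^2 - 2*m - 15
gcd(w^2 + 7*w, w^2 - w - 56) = w + 7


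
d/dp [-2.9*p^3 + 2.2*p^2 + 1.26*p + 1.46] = -8.7*p^2 + 4.4*p + 1.26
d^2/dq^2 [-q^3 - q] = -6*q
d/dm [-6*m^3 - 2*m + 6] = -18*m^2 - 2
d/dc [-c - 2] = -1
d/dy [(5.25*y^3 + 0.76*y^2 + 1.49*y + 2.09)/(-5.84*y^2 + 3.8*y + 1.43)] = (-30.66*y^4 + 39.9*y^3 + 34.1121*y^2 + 26.5848*y - 5.8113)/(34.1056*y^4 - 44.384*y^3 - 2.2624*y^2 + 10.868*y + 2.0449)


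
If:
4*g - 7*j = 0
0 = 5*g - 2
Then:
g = 2/5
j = 8/35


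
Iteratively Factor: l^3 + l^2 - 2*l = (l - 1)*(l^2 + 2*l) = l*(l - 1)*(l + 2)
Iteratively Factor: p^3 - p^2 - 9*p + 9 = (p - 1)*(p^2 - 9) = (p - 3)*(p - 1)*(p + 3)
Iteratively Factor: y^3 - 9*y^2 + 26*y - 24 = (y - 2)*(y^2 - 7*y + 12) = (y - 3)*(y - 2)*(y - 4)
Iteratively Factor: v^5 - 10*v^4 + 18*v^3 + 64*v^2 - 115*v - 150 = (v + 1)*(v^4 - 11*v^3 + 29*v^2 + 35*v - 150) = (v - 5)*(v + 1)*(v^3 - 6*v^2 - v + 30) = (v - 5)^2*(v + 1)*(v^2 - v - 6) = (v - 5)^2*(v + 1)*(v + 2)*(v - 3)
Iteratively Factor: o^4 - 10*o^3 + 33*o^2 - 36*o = (o)*(o^3 - 10*o^2 + 33*o - 36) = o*(o - 4)*(o^2 - 6*o + 9) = o*(o - 4)*(o - 3)*(o - 3)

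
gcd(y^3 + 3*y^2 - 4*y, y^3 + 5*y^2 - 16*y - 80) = y + 4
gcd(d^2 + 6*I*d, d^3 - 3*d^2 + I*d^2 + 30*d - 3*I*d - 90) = d + 6*I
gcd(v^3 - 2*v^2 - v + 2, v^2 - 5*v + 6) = v - 2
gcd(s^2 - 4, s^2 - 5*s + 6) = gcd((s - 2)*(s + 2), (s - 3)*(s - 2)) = s - 2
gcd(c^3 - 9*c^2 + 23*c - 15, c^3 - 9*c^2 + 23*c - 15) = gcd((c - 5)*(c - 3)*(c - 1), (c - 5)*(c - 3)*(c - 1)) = c^3 - 9*c^2 + 23*c - 15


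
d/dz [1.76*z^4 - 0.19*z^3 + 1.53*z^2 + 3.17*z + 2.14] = 7.04*z^3 - 0.57*z^2 + 3.06*z + 3.17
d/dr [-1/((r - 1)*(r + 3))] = 2*(r + 1)/((r - 1)^2*(r + 3)^2)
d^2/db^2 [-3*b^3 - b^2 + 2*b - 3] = -18*b - 2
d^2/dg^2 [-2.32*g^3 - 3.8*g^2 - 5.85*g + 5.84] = -13.92*g - 7.6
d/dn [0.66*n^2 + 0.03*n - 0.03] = 1.32*n + 0.03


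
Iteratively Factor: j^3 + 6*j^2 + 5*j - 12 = (j + 4)*(j^2 + 2*j - 3) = (j - 1)*(j + 4)*(j + 3)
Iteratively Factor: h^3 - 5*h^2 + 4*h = (h)*(h^2 - 5*h + 4) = h*(h - 4)*(h - 1)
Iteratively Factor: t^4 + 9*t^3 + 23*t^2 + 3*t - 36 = (t + 3)*(t^3 + 6*t^2 + 5*t - 12) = (t + 3)^2*(t^2 + 3*t - 4) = (t + 3)^2*(t + 4)*(t - 1)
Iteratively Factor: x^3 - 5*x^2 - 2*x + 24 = (x + 2)*(x^2 - 7*x + 12) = (x - 3)*(x + 2)*(x - 4)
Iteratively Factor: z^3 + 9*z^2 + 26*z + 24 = (z + 2)*(z^2 + 7*z + 12) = (z + 2)*(z + 4)*(z + 3)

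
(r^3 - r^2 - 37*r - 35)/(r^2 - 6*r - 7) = r + 5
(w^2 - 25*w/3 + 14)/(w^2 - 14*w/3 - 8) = (3*w - 7)/(3*w + 4)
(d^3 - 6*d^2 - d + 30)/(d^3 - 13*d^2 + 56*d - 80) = (d^2 - d - 6)/(d^2 - 8*d + 16)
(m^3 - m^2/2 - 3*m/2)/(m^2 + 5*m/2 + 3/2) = m*(2*m - 3)/(2*m + 3)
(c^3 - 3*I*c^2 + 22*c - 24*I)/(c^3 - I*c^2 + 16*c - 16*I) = (c - 6*I)/(c - 4*I)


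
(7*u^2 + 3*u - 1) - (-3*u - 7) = 7*u^2 + 6*u + 6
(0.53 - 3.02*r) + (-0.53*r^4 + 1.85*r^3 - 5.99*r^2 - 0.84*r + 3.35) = -0.53*r^4 + 1.85*r^3 - 5.99*r^2 - 3.86*r + 3.88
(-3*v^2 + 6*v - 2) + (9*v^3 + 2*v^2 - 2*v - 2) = 9*v^3 - v^2 + 4*v - 4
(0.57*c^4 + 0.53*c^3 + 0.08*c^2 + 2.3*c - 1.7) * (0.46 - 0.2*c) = -0.114*c^5 + 0.1562*c^4 + 0.2278*c^3 - 0.4232*c^2 + 1.398*c - 0.782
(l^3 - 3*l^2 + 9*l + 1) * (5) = 5*l^3 - 15*l^2 + 45*l + 5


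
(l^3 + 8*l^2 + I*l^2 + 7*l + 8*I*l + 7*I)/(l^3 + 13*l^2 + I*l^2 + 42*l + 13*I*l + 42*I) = (l + 1)/(l + 6)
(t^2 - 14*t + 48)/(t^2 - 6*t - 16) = (t - 6)/(t + 2)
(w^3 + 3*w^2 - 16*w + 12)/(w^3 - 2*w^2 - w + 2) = (w + 6)/(w + 1)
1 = 1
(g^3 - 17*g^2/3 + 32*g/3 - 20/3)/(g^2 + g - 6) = (3*g^2 - 11*g + 10)/(3*(g + 3))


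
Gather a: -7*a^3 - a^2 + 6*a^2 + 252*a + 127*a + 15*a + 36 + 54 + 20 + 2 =-7*a^3 + 5*a^2 + 394*a + 112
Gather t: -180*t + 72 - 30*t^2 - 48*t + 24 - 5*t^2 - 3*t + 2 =-35*t^2 - 231*t + 98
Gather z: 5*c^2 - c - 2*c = 5*c^2 - 3*c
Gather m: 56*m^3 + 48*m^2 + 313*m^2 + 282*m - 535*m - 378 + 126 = 56*m^3 + 361*m^2 - 253*m - 252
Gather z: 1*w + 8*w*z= 8*w*z + w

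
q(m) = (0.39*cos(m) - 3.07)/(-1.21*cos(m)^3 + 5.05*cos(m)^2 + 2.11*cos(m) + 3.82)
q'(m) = (0.39*cos(m) - 3.07)*(-3.63*sin(m)*cos(m)^2 + 10.1*sin(m)*cos(m) + 2.11*sin(m))/(-1.21*cos(m)^3 + 5.05*cos(m)^2 + 2.11*cos(m) + 3.82)^2 - 0.39*sin(m)/(-1.21*cos(m)^3 + 5.05*cos(m)^2 + 2.11*cos(m) + 3.82)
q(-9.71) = -0.46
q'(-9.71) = 0.17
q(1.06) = -0.49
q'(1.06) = -0.50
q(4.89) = -0.69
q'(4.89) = 0.68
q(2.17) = -0.74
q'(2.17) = 0.58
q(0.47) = -0.31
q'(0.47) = -0.15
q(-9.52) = -0.44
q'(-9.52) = 0.06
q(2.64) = -0.51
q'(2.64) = 0.32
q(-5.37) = -0.42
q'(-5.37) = -0.39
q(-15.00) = -0.59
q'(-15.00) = -0.48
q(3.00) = -0.44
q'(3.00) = 0.08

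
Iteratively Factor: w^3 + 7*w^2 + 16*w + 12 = (w + 3)*(w^2 + 4*w + 4) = (w + 2)*(w + 3)*(w + 2)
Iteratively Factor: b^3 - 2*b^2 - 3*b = (b - 3)*(b^2 + b) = b*(b - 3)*(b + 1)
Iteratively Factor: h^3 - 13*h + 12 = (h + 4)*(h^2 - 4*h + 3) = (h - 1)*(h + 4)*(h - 3)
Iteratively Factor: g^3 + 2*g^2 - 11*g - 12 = (g - 3)*(g^2 + 5*g + 4) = (g - 3)*(g + 4)*(g + 1)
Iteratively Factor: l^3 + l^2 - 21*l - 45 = (l - 5)*(l^2 + 6*l + 9) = (l - 5)*(l + 3)*(l + 3)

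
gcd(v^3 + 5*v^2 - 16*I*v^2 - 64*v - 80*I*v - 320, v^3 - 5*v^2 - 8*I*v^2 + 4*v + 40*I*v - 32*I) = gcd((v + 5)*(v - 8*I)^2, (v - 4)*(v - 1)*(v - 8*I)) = v - 8*I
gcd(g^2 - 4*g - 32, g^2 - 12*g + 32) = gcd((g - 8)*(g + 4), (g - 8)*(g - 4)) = g - 8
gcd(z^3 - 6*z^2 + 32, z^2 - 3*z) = 1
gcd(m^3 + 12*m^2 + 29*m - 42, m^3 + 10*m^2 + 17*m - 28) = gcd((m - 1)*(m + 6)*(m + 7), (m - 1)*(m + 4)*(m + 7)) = m^2 + 6*m - 7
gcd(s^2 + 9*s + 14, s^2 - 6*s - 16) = s + 2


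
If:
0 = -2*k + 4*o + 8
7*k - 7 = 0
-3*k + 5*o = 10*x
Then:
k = 1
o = -3/2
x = -21/20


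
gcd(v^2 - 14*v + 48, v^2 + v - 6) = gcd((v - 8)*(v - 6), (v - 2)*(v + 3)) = 1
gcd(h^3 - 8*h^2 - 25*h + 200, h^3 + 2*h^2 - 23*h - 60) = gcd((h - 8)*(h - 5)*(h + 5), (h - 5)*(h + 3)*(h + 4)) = h - 5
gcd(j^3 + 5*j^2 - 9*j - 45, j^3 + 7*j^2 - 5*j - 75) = j^2 + 2*j - 15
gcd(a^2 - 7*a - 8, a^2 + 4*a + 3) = a + 1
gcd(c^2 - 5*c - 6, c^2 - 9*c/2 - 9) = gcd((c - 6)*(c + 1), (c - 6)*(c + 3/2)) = c - 6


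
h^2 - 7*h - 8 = (h - 8)*(h + 1)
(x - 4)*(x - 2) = x^2 - 6*x + 8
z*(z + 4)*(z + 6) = z^3 + 10*z^2 + 24*z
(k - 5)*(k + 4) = k^2 - k - 20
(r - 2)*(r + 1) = r^2 - r - 2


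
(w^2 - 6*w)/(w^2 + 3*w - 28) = w*(w - 6)/(w^2 + 3*w - 28)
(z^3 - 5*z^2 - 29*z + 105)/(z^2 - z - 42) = (z^2 + 2*z - 15)/(z + 6)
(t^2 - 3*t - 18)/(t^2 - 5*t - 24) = (t - 6)/(t - 8)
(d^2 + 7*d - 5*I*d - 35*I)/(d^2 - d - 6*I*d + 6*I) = (d^2 + 7*d - 5*I*d - 35*I)/(d^2 - d - 6*I*d + 6*I)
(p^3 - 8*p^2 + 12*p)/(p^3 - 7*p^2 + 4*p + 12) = p/(p + 1)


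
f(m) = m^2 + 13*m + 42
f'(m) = 2*m + 13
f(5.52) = 144.23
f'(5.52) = 24.04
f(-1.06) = 29.34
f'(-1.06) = 10.88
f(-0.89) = 31.22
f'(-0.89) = 11.22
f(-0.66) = 33.86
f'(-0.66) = 11.68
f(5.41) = 141.60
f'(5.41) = 23.82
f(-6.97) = -0.03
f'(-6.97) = -0.94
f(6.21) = 161.29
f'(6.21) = 25.42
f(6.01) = 156.25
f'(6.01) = 25.02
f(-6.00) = 0.00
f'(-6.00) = 1.00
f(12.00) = 342.00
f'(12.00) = 37.00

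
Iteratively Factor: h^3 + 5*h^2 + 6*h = (h)*(h^2 + 5*h + 6) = h*(h + 2)*(h + 3)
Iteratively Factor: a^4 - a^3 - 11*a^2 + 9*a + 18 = (a + 3)*(a^3 - 4*a^2 + a + 6) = (a - 2)*(a + 3)*(a^2 - 2*a - 3) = (a - 2)*(a + 1)*(a + 3)*(a - 3)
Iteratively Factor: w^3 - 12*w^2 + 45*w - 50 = (w - 5)*(w^2 - 7*w + 10) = (w - 5)^2*(w - 2)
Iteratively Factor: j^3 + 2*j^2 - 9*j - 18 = (j - 3)*(j^2 + 5*j + 6) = (j - 3)*(j + 2)*(j + 3)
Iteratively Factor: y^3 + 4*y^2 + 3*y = (y)*(y^2 + 4*y + 3) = y*(y + 3)*(y + 1)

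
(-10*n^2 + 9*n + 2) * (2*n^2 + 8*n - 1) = -20*n^4 - 62*n^3 + 86*n^2 + 7*n - 2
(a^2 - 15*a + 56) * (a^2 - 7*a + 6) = a^4 - 22*a^3 + 167*a^2 - 482*a + 336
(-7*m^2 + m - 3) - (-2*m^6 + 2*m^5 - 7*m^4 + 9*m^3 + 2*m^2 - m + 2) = 2*m^6 - 2*m^5 + 7*m^4 - 9*m^3 - 9*m^2 + 2*m - 5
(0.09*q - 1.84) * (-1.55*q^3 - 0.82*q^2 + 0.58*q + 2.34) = -0.1395*q^4 + 2.7782*q^3 + 1.561*q^2 - 0.8566*q - 4.3056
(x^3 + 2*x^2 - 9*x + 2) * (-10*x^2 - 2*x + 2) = -10*x^5 - 22*x^4 + 88*x^3 + 2*x^2 - 22*x + 4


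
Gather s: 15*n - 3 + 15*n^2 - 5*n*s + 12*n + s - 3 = 15*n^2 + 27*n + s*(1 - 5*n) - 6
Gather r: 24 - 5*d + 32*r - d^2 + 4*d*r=-d^2 - 5*d + r*(4*d + 32) + 24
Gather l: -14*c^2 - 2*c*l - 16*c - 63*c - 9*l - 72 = -14*c^2 - 79*c + l*(-2*c - 9) - 72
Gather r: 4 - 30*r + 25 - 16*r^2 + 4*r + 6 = -16*r^2 - 26*r + 35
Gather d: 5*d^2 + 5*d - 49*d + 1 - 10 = 5*d^2 - 44*d - 9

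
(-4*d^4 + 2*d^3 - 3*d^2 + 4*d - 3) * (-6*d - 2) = 24*d^5 - 4*d^4 + 14*d^3 - 18*d^2 + 10*d + 6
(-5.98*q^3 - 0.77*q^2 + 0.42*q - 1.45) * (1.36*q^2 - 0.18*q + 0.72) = -8.1328*q^5 + 0.0291999999999999*q^4 - 3.5958*q^3 - 2.602*q^2 + 0.5634*q - 1.044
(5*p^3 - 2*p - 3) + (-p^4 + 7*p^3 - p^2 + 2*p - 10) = -p^4 + 12*p^3 - p^2 - 13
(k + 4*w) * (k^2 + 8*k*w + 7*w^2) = k^3 + 12*k^2*w + 39*k*w^2 + 28*w^3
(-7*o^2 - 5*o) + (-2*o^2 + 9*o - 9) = -9*o^2 + 4*o - 9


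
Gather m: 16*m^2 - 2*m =16*m^2 - 2*m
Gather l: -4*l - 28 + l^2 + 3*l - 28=l^2 - l - 56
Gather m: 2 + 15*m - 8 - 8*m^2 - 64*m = -8*m^2 - 49*m - 6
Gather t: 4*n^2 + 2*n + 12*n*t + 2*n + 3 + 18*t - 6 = 4*n^2 + 4*n + t*(12*n + 18) - 3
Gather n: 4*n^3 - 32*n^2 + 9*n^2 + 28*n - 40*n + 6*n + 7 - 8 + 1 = 4*n^3 - 23*n^2 - 6*n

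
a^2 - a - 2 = (a - 2)*(a + 1)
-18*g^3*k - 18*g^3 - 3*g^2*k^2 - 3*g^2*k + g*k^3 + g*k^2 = (-6*g + k)*(3*g + k)*(g*k + g)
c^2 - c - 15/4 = (c - 5/2)*(c + 3/2)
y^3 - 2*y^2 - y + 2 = (y - 2)*(y - 1)*(y + 1)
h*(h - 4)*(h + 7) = h^3 + 3*h^2 - 28*h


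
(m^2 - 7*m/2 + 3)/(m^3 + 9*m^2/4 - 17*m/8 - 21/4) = 4*(m - 2)/(4*m^2 + 15*m + 14)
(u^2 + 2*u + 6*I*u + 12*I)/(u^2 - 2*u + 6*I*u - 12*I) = (u + 2)/(u - 2)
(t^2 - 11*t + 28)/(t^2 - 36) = (t^2 - 11*t + 28)/(t^2 - 36)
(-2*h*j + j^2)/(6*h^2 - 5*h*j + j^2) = -j/(3*h - j)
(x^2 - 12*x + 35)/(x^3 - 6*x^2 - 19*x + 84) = (x - 5)/(x^2 + x - 12)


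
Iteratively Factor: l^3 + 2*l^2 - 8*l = (l + 4)*(l^2 - 2*l) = (l - 2)*(l + 4)*(l)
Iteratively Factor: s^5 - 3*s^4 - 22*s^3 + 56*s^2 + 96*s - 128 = (s - 1)*(s^4 - 2*s^3 - 24*s^2 + 32*s + 128) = (s - 1)*(s + 2)*(s^3 - 4*s^2 - 16*s + 64) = (s - 1)*(s + 2)*(s + 4)*(s^2 - 8*s + 16) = (s - 4)*(s - 1)*(s + 2)*(s + 4)*(s - 4)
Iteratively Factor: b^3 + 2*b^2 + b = (b)*(b^2 + 2*b + 1) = b*(b + 1)*(b + 1)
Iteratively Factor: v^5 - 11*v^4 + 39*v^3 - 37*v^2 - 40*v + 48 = (v - 4)*(v^4 - 7*v^3 + 11*v^2 + 7*v - 12) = (v - 4)*(v - 3)*(v^3 - 4*v^2 - v + 4) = (v - 4)*(v - 3)*(v - 1)*(v^2 - 3*v - 4) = (v - 4)^2*(v - 3)*(v - 1)*(v + 1)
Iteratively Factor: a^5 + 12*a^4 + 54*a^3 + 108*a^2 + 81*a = (a + 3)*(a^4 + 9*a^3 + 27*a^2 + 27*a) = (a + 3)^2*(a^3 + 6*a^2 + 9*a) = a*(a + 3)^2*(a^2 + 6*a + 9) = a*(a + 3)^3*(a + 3)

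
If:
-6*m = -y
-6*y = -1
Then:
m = 1/36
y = 1/6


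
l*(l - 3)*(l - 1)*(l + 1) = l^4 - 3*l^3 - l^2 + 3*l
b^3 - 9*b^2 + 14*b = b*(b - 7)*(b - 2)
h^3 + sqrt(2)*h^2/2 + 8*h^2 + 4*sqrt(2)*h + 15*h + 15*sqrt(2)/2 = (h + 3)*(h + 5)*(h + sqrt(2)/2)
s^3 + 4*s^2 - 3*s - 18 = (s - 2)*(s + 3)^2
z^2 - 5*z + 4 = (z - 4)*(z - 1)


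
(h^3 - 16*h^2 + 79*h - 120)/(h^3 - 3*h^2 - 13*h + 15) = (h^2 - 11*h + 24)/(h^2 + 2*h - 3)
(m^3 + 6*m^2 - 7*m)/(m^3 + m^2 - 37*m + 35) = m/(m - 5)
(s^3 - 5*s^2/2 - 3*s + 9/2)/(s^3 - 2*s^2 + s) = (2*s^2 - 3*s - 9)/(2*s*(s - 1))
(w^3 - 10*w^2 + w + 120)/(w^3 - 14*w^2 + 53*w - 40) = (w + 3)/(w - 1)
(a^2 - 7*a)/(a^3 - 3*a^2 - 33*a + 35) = a/(a^2 + 4*a - 5)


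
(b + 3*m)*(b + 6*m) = b^2 + 9*b*m + 18*m^2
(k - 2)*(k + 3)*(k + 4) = k^3 + 5*k^2 - 2*k - 24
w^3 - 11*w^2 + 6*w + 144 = (w - 8)*(w - 6)*(w + 3)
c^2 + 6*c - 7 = (c - 1)*(c + 7)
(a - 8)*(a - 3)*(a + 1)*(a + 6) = a^4 - 4*a^3 - 47*a^2 + 102*a + 144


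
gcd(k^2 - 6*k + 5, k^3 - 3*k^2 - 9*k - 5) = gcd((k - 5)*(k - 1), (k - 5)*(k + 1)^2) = k - 5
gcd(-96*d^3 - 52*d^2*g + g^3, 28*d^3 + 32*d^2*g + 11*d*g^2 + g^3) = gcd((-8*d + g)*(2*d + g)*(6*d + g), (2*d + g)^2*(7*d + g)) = 2*d + g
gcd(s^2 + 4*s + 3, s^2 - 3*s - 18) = s + 3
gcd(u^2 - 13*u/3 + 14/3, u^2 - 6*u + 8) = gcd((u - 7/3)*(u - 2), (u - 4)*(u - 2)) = u - 2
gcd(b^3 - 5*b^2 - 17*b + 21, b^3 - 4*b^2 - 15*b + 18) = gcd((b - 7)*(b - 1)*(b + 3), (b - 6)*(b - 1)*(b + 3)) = b^2 + 2*b - 3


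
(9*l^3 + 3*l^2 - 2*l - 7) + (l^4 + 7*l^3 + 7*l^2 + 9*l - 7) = l^4 + 16*l^3 + 10*l^2 + 7*l - 14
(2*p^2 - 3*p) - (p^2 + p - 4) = p^2 - 4*p + 4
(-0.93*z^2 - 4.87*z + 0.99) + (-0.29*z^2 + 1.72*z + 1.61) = -1.22*z^2 - 3.15*z + 2.6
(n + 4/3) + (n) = 2*n + 4/3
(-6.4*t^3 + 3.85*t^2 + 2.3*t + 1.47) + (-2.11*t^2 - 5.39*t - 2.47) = -6.4*t^3 + 1.74*t^2 - 3.09*t - 1.0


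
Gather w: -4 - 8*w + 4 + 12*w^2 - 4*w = 12*w^2 - 12*w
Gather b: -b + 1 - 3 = -b - 2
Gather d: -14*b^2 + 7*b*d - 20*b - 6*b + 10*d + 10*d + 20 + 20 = -14*b^2 - 26*b + d*(7*b + 20) + 40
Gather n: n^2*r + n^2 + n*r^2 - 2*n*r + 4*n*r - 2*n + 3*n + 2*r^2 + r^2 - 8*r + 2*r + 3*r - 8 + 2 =n^2*(r + 1) + n*(r^2 + 2*r + 1) + 3*r^2 - 3*r - 6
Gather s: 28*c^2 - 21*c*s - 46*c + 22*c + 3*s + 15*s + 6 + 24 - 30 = 28*c^2 - 24*c + s*(18 - 21*c)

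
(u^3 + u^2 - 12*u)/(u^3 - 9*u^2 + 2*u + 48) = u*(u + 4)/(u^2 - 6*u - 16)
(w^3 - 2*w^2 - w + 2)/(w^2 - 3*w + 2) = w + 1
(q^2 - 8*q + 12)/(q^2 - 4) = (q - 6)/(q + 2)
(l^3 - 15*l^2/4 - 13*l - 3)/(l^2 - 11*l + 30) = (4*l^2 + 9*l + 2)/(4*(l - 5))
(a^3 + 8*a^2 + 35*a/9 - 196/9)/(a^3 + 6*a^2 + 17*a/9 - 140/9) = (a + 7)/(a + 5)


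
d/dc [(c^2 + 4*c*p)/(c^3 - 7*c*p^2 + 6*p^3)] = (-c*(c + 4*p)*(3*c^2 - 7*p^2) + 2*(c + 2*p)*(c^3 - 7*c*p^2 + 6*p^3))/(c^3 - 7*c*p^2 + 6*p^3)^2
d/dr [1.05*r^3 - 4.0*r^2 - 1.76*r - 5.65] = 3.15*r^2 - 8.0*r - 1.76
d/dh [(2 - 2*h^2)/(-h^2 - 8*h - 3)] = 16*(h^2 + h + 1)/(h^4 + 16*h^3 + 70*h^2 + 48*h + 9)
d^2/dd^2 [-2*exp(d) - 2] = -2*exp(d)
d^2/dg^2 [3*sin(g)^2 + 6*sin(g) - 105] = -6*sin(g) + 6*cos(2*g)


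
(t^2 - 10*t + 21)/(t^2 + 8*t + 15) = (t^2 - 10*t + 21)/(t^2 + 8*t + 15)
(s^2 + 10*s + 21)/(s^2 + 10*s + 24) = (s^2 + 10*s + 21)/(s^2 + 10*s + 24)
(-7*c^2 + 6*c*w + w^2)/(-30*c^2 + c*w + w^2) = (-7*c^2 + 6*c*w + w^2)/(-30*c^2 + c*w + w^2)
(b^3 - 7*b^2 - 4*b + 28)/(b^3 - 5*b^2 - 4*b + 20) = (b - 7)/(b - 5)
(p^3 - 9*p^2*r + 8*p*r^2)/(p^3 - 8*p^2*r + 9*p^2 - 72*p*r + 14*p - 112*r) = p*(p - r)/(p^2 + 9*p + 14)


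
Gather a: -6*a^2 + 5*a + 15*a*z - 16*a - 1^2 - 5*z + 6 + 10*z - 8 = -6*a^2 + a*(15*z - 11) + 5*z - 3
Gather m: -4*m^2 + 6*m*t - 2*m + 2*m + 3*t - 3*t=-4*m^2 + 6*m*t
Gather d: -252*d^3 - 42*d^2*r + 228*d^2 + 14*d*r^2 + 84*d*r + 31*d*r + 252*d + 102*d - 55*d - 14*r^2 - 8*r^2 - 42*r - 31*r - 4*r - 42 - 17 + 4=-252*d^3 + d^2*(228 - 42*r) + d*(14*r^2 + 115*r + 299) - 22*r^2 - 77*r - 55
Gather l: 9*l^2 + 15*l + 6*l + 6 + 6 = 9*l^2 + 21*l + 12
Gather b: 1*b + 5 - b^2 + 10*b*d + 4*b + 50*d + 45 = -b^2 + b*(10*d + 5) + 50*d + 50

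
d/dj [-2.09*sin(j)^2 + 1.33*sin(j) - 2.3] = (1.33 - 4.18*sin(j))*cos(j)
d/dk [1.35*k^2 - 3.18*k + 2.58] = 2.7*k - 3.18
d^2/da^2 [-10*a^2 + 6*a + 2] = -20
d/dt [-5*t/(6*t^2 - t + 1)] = 5*(6*t^2 - 1)/(36*t^4 - 12*t^3 + 13*t^2 - 2*t + 1)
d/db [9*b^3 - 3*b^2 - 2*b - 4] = 27*b^2 - 6*b - 2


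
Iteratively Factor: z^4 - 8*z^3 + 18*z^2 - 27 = (z - 3)*(z^3 - 5*z^2 + 3*z + 9) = (z - 3)*(z + 1)*(z^2 - 6*z + 9) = (z - 3)^2*(z + 1)*(z - 3)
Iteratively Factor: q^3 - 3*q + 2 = (q - 1)*(q^2 + q - 2) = (q - 1)^2*(q + 2)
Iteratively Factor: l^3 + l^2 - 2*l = (l - 1)*(l^2 + 2*l) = l*(l - 1)*(l + 2)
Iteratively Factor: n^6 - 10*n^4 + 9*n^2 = (n - 3)*(n^5 + 3*n^4 - n^3 - 3*n^2) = (n - 3)*(n + 3)*(n^4 - n^2) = n*(n - 3)*(n + 3)*(n^3 - n) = n*(n - 3)*(n - 1)*(n + 3)*(n^2 + n) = n*(n - 3)*(n - 1)*(n + 1)*(n + 3)*(n)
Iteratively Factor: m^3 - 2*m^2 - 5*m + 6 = (m - 1)*(m^2 - m - 6) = (m - 1)*(m + 2)*(m - 3)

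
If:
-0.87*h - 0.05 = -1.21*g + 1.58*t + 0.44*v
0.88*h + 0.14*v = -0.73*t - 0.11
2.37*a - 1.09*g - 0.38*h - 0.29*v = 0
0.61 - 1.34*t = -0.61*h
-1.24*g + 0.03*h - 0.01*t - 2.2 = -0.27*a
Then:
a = -2.28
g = -2.25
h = 0.95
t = 0.89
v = -11.37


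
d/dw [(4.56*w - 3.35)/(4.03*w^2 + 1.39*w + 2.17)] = (-18.3768*w^2 + 27.001*w + 14.5517)/(16.2409*w^4 + 11.2034*w^3 + 19.4223*w^2 + 6.0326*w + 4.7089)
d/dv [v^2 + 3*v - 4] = 2*v + 3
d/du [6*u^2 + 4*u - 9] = 12*u + 4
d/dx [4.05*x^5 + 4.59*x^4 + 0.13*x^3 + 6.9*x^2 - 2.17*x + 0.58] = 20.25*x^4 + 18.36*x^3 + 0.39*x^2 + 13.8*x - 2.17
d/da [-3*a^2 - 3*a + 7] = -6*a - 3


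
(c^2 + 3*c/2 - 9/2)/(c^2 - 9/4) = 2*(c + 3)/(2*c + 3)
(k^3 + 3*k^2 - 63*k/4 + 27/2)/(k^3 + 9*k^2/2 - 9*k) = (k - 3/2)/k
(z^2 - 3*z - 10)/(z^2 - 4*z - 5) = (z + 2)/(z + 1)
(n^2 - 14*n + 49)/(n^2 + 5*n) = (n^2 - 14*n + 49)/(n*(n + 5))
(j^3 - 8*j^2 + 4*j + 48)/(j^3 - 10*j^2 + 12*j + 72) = (j - 4)/(j - 6)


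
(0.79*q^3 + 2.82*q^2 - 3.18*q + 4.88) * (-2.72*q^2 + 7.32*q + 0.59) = -2.1488*q^5 - 1.8876*q^4 + 29.7581*q^3 - 34.8874*q^2 + 33.8454*q + 2.8792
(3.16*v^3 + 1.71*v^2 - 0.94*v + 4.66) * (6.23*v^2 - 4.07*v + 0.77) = 19.6868*v^5 - 2.2079*v^4 - 10.3827*v^3 + 34.1743*v^2 - 19.69*v + 3.5882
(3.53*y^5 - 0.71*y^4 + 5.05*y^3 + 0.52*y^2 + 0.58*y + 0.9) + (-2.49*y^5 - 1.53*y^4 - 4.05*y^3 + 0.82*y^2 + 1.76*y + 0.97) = 1.04*y^5 - 2.24*y^4 + 1.0*y^3 + 1.34*y^2 + 2.34*y + 1.87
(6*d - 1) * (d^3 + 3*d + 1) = 6*d^4 - d^3 + 18*d^2 + 3*d - 1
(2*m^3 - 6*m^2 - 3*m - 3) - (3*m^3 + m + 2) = -m^3 - 6*m^2 - 4*m - 5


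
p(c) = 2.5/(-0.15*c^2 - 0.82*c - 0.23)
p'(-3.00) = -0.26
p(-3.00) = 2.84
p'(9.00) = 0.02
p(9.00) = -0.13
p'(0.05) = 28.35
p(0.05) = -9.21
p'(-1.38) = 2.68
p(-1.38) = 4.06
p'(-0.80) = 13.31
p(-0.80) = 7.58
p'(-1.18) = 4.17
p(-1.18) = 4.73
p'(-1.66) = 1.56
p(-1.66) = 3.48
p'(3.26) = 0.22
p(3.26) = -0.56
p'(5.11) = 0.08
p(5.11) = -0.30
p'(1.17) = 1.50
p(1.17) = -1.79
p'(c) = 2.5*(0.3*c + 0.82)/(-0.15*c^2 - 0.82*c - 0.23)^2 = (0.75*c + 2.05)/(0.15*c^2 + 0.82*c + 0.23)^2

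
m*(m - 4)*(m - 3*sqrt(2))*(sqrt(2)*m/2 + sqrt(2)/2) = sqrt(2)*m^4/2 - 3*m^3 - 3*sqrt(2)*m^3/2 - 2*sqrt(2)*m^2 + 9*m^2 + 12*m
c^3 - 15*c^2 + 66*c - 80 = (c - 8)*(c - 5)*(c - 2)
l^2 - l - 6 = (l - 3)*(l + 2)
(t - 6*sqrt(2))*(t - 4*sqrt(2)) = t^2 - 10*sqrt(2)*t + 48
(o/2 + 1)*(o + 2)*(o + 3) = o^3/2 + 7*o^2/2 + 8*o + 6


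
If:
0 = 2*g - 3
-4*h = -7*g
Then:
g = 3/2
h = 21/8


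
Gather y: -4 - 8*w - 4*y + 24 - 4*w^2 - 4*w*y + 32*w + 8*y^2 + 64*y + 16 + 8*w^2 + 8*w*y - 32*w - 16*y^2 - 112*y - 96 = 4*w^2 - 8*w - 8*y^2 + y*(4*w - 52) - 60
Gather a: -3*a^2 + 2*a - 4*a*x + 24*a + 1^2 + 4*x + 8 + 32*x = -3*a^2 + a*(26 - 4*x) + 36*x + 9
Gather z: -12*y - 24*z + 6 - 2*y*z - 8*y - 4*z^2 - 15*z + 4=-20*y - 4*z^2 + z*(-2*y - 39) + 10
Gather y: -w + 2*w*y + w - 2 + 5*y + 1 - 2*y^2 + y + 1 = -2*y^2 + y*(2*w + 6)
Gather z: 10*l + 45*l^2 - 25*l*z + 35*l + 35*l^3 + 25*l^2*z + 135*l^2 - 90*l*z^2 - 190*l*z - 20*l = 35*l^3 + 180*l^2 - 90*l*z^2 + 25*l + z*(25*l^2 - 215*l)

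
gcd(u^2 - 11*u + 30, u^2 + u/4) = 1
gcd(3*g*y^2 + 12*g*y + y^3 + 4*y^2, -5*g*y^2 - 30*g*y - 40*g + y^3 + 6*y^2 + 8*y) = y + 4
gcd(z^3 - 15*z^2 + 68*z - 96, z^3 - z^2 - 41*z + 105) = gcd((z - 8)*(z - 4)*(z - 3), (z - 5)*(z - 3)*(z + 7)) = z - 3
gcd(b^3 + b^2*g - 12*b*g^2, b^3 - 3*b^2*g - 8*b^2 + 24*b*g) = b^2 - 3*b*g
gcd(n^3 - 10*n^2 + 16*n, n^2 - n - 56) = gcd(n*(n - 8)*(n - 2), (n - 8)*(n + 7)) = n - 8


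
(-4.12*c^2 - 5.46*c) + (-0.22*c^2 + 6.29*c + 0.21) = -4.34*c^2 + 0.83*c + 0.21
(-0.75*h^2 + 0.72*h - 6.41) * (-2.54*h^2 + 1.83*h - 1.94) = 1.905*h^4 - 3.2013*h^3 + 19.054*h^2 - 13.1271*h + 12.4354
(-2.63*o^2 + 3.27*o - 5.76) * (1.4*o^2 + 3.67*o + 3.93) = -3.682*o^4 - 5.0741*o^3 - 6.399*o^2 - 8.2881*o - 22.6368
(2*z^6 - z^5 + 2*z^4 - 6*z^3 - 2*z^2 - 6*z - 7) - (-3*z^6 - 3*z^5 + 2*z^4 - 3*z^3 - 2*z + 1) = 5*z^6 + 2*z^5 - 3*z^3 - 2*z^2 - 4*z - 8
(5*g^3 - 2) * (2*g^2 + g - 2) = 10*g^5 + 5*g^4 - 10*g^3 - 4*g^2 - 2*g + 4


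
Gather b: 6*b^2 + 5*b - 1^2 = 6*b^2 + 5*b - 1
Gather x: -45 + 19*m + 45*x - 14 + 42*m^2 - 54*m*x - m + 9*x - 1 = 42*m^2 + 18*m + x*(54 - 54*m) - 60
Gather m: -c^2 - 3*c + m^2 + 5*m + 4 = -c^2 - 3*c + m^2 + 5*m + 4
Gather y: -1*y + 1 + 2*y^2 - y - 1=2*y^2 - 2*y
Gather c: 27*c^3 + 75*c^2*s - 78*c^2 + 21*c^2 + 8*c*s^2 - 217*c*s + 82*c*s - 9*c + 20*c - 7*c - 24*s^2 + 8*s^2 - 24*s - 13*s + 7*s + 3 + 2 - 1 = 27*c^3 + c^2*(75*s - 57) + c*(8*s^2 - 135*s + 4) - 16*s^2 - 30*s + 4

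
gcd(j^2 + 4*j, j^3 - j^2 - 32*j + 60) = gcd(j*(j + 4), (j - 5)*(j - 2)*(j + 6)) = 1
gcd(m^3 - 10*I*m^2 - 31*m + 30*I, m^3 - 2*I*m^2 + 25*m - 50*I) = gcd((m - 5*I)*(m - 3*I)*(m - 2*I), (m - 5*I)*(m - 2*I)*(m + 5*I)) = m^2 - 7*I*m - 10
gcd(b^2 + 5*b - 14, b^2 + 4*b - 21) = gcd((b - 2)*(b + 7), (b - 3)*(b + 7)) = b + 7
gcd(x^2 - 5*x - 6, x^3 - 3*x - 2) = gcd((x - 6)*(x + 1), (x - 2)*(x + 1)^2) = x + 1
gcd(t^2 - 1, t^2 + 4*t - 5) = t - 1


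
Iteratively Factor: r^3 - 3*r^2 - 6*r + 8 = (r - 1)*(r^2 - 2*r - 8) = (r - 1)*(r + 2)*(r - 4)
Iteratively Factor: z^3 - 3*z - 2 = (z - 2)*(z^2 + 2*z + 1) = (z - 2)*(z + 1)*(z + 1)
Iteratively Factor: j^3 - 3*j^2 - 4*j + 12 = (j - 2)*(j^2 - j - 6) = (j - 3)*(j - 2)*(j + 2)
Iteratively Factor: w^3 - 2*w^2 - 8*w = (w)*(w^2 - 2*w - 8) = w*(w + 2)*(w - 4)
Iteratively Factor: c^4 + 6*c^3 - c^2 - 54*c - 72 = (c + 3)*(c^3 + 3*c^2 - 10*c - 24) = (c - 3)*(c + 3)*(c^2 + 6*c + 8) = (c - 3)*(c + 3)*(c + 4)*(c + 2)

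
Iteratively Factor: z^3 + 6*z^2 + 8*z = (z)*(z^2 + 6*z + 8) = z*(z + 2)*(z + 4)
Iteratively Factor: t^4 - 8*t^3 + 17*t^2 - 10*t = (t - 5)*(t^3 - 3*t^2 + 2*t) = (t - 5)*(t - 1)*(t^2 - 2*t) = (t - 5)*(t - 2)*(t - 1)*(t)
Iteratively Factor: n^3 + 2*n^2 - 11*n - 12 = (n + 1)*(n^2 + n - 12) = (n - 3)*(n + 1)*(n + 4)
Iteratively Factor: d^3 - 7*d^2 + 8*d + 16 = (d - 4)*(d^2 - 3*d - 4) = (d - 4)*(d + 1)*(d - 4)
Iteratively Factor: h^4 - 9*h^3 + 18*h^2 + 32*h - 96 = (h - 3)*(h^3 - 6*h^2 + 32) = (h - 4)*(h - 3)*(h^2 - 2*h - 8) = (h - 4)*(h - 3)*(h + 2)*(h - 4)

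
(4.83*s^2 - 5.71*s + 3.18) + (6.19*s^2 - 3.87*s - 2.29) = 11.02*s^2 - 9.58*s + 0.89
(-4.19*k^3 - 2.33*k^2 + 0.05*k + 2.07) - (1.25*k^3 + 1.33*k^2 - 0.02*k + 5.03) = -5.44*k^3 - 3.66*k^2 + 0.07*k - 2.96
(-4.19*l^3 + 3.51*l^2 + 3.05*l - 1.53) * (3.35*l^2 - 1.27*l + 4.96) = -14.0365*l^5 + 17.0798*l^4 - 15.0226*l^3 + 8.4106*l^2 + 17.0711*l - 7.5888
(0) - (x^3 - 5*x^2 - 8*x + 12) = -x^3 + 5*x^2 + 8*x - 12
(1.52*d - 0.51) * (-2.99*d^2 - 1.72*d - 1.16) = -4.5448*d^3 - 1.0895*d^2 - 0.886*d + 0.5916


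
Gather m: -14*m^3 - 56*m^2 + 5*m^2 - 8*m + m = -14*m^3 - 51*m^2 - 7*m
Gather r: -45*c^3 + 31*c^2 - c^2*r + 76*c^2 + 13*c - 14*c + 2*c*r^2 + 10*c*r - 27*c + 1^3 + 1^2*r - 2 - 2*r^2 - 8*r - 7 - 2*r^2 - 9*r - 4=-45*c^3 + 107*c^2 - 28*c + r^2*(2*c - 4) + r*(-c^2 + 10*c - 16) - 12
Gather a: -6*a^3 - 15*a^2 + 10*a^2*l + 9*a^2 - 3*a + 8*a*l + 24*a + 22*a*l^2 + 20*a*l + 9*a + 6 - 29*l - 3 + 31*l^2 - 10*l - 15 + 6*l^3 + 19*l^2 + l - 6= -6*a^3 + a^2*(10*l - 6) + a*(22*l^2 + 28*l + 30) + 6*l^3 + 50*l^2 - 38*l - 18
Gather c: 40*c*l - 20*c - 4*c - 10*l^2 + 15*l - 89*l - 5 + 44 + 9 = c*(40*l - 24) - 10*l^2 - 74*l + 48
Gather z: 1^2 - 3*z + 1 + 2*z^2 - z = 2*z^2 - 4*z + 2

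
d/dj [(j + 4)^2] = 2*j + 8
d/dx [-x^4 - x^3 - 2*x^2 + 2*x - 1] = -4*x^3 - 3*x^2 - 4*x + 2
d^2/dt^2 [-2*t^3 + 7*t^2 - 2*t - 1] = 14 - 12*t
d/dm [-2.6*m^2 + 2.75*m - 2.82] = 2.75 - 5.2*m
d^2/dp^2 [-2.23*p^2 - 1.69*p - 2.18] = -4.46000000000000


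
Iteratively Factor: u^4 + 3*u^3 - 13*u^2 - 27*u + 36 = (u + 4)*(u^3 - u^2 - 9*u + 9) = (u + 3)*(u + 4)*(u^2 - 4*u + 3) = (u - 3)*(u + 3)*(u + 4)*(u - 1)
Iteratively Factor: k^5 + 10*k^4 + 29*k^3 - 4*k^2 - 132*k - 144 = (k + 3)*(k^4 + 7*k^3 + 8*k^2 - 28*k - 48) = (k + 3)*(k + 4)*(k^3 + 3*k^2 - 4*k - 12) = (k + 2)*(k + 3)*(k + 4)*(k^2 + k - 6) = (k - 2)*(k + 2)*(k + 3)*(k + 4)*(k + 3)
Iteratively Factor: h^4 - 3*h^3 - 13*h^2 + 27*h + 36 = (h - 4)*(h^3 + h^2 - 9*h - 9) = (h - 4)*(h + 1)*(h^2 - 9) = (h - 4)*(h + 1)*(h + 3)*(h - 3)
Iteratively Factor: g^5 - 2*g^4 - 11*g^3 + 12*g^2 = (g)*(g^4 - 2*g^3 - 11*g^2 + 12*g) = g*(g + 3)*(g^3 - 5*g^2 + 4*g) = g*(g - 4)*(g + 3)*(g^2 - g) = g^2*(g - 4)*(g + 3)*(g - 1)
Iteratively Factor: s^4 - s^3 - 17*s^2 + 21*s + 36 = (s + 1)*(s^3 - 2*s^2 - 15*s + 36) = (s - 3)*(s + 1)*(s^2 + s - 12) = (s - 3)*(s + 1)*(s + 4)*(s - 3)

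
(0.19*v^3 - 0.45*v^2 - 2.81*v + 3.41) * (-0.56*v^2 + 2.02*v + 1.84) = -0.1064*v^5 + 0.6358*v^4 + 1.0142*v^3 - 8.4138*v^2 + 1.7178*v + 6.2744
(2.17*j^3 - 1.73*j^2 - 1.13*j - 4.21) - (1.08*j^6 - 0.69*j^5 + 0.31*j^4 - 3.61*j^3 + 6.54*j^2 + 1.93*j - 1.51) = -1.08*j^6 + 0.69*j^5 - 0.31*j^4 + 5.78*j^3 - 8.27*j^2 - 3.06*j - 2.7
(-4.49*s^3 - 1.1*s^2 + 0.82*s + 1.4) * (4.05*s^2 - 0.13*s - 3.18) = -18.1845*s^5 - 3.8713*s^4 + 17.7422*s^3 + 9.0614*s^2 - 2.7896*s - 4.452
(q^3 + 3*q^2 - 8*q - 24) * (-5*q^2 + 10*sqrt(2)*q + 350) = -5*q^5 - 15*q^4 + 10*sqrt(2)*q^4 + 30*sqrt(2)*q^3 + 390*q^3 - 80*sqrt(2)*q^2 + 1170*q^2 - 2800*q - 240*sqrt(2)*q - 8400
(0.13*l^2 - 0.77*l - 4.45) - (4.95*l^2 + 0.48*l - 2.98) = -4.82*l^2 - 1.25*l - 1.47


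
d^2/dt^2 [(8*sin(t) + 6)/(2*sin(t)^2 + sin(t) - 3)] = -(32*sin(t)^4 + 112*sin(t)^3 + 372*sin(t)^2 + 402*sin(t) + 132)/((sin(t) - 1)^2*(2*sin(t) + 3)^3)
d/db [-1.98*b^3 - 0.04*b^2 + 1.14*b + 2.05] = -5.94*b^2 - 0.08*b + 1.14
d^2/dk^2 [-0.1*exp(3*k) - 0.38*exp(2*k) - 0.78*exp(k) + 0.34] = (-0.9*exp(2*k) - 1.52*exp(k) - 0.78)*exp(k)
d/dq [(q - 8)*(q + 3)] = 2*q - 5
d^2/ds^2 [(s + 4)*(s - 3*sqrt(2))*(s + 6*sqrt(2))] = 6*s + 8 + 6*sqrt(2)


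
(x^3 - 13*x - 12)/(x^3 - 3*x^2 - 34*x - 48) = (x^2 - 3*x - 4)/(x^2 - 6*x - 16)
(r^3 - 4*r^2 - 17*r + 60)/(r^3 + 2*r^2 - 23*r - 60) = (r - 3)/(r + 3)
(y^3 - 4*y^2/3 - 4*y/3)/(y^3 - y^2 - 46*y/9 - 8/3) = 3*y*(y - 2)/(3*y^2 - 5*y - 12)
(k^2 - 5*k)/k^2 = (k - 5)/k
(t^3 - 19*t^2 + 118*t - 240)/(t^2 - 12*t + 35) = (t^2 - 14*t + 48)/(t - 7)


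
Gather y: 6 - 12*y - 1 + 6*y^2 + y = 6*y^2 - 11*y + 5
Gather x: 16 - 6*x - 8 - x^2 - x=-x^2 - 7*x + 8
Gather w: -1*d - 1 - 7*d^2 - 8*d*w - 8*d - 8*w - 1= -7*d^2 - 9*d + w*(-8*d - 8) - 2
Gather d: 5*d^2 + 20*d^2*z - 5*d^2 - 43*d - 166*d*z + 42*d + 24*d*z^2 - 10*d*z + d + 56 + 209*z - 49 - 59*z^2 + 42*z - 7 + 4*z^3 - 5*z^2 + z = 20*d^2*z + d*(24*z^2 - 176*z) + 4*z^3 - 64*z^2 + 252*z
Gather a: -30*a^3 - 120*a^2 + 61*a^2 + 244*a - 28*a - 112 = -30*a^3 - 59*a^2 + 216*a - 112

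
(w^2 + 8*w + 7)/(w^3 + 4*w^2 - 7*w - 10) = (w + 7)/(w^2 + 3*w - 10)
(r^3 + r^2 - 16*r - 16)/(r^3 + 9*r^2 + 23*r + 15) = (r^2 - 16)/(r^2 + 8*r + 15)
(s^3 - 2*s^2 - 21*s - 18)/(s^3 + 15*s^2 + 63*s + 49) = (s^2 - 3*s - 18)/(s^2 + 14*s + 49)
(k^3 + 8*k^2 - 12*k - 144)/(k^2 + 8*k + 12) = (k^2 + 2*k - 24)/(k + 2)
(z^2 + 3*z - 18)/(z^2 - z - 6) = (z + 6)/(z + 2)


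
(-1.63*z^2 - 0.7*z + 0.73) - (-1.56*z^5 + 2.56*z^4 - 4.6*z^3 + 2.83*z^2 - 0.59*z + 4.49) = 1.56*z^5 - 2.56*z^4 + 4.6*z^3 - 4.46*z^2 - 0.11*z - 3.76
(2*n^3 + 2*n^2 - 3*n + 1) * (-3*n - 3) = -6*n^4 - 12*n^3 + 3*n^2 + 6*n - 3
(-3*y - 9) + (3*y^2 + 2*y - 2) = 3*y^2 - y - 11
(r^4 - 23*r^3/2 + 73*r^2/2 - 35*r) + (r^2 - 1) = r^4 - 23*r^3/2 + 75*r^2/2 - 35*r - 1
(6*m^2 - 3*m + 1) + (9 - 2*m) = 6*m^2 - 5*m + 10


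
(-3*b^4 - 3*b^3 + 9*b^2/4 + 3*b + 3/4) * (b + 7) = -3*b^5 - 24*b^4 - 75*b^3/4 + 75*b^2/4 + 87*b/4 + 21/4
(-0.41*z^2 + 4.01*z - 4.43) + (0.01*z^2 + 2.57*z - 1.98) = -0.4*z^2 + 6.58*z - 6.41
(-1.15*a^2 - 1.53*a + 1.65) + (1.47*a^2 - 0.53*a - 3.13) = 0.32*a^2 - 2.06*a - 1.48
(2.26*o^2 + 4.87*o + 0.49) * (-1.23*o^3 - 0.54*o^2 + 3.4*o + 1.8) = -2.7798*o^5 - 7.2105*o^4 + 4.4515*o^3 + 20.3614*o^2 + 10.432*o + 0.882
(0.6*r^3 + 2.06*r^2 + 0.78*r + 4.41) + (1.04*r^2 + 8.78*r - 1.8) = 0.6*r^3 + 3.1*r^2 + 9.56*r + 2.61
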